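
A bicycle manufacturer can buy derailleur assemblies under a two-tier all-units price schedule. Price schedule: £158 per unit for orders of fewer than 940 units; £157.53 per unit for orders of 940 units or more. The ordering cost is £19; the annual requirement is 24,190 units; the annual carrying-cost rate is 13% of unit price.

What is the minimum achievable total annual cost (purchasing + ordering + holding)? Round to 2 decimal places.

H₁ = 13%×£158 = £20.5400;  H₂ = 13%×£157.53 = £20.4789
EOQ₁ = √(2×24,190×19/20.5400) = 211.55  (< 940, feasible at tier 1)
EOQ₂ = √(2×24,190×19/20.4789) = 211.86  (< 940 → use Q = 940 at tier-2 price)
TC(tier 1 (EOQ₁), Q≈211.5) = £3,826,365.20
TC(tier 2, Q≈940.0) = £3,820,764.73
Minimum at tier 2: £3,820,764.73

£3,820,764.73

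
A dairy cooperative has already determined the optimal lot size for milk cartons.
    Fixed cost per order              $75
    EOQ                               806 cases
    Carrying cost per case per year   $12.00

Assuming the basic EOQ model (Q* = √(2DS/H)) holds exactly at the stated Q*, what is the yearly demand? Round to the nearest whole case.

Since Q* = (2DS/H)^½, squaring gives Q*²·H = 2DS.
D = Q²H / (2S) = 806² × 12 / (2 × 75) = 51,970.88

51,971 cases per year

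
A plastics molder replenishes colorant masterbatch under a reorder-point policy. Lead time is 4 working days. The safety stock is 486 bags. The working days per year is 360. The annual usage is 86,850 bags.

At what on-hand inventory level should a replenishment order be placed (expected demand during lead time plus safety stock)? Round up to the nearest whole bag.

Daily demand d = 86,850 / 360 = 241.250 bags/day
Demand during lead time = 241.250 × 4 = 965.00
Reorder point = 965.00 + 486 = 1,451.00 → round up

1,451 bags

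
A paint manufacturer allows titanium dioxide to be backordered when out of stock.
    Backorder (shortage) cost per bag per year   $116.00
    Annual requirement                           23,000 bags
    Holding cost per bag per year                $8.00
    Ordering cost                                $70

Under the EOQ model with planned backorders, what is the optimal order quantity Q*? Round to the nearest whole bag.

656 bags

Q* = √(2DS/H) · √((H + b)/b)
   = √(2 × 23,000 × 70 / 8) · √((8 + 116) / 116)
   = 634.429 × 1.0339 ≈ 655.94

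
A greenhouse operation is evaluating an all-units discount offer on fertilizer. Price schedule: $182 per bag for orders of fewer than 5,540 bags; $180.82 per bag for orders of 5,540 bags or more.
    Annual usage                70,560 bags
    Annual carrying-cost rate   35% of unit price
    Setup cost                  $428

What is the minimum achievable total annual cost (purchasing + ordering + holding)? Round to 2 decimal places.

$12,903,947.73

H₁ = 35%×$182 = $63.7000;  H₂ = 35%×$180.82 = $63.2870
EOQ₁ = √(2×70,560×428/63.7000) = 973.75  (< 5,540, feasible at tier 1)
EOQ₂ = √(2×70,560×428/63.2870) = 976.92  (< 5,540 → use Q = 5,540 at tier-2 price)
TC(tier 1 (EOQ₁), Q≈973.7) = $12,903,947.73
TC(tier 2, Q≈5,540.0) = $12,939,415.40
Minimum at tier 1 (EOQ₁): $12,903,947.73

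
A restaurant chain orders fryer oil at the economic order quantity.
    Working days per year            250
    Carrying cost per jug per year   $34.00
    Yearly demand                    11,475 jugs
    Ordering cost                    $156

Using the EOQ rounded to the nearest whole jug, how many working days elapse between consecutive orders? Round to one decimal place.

EOQ = √(2DS/H) = √(2 × 11,475 × 156 / 34)
    = √(105,300.00) ≈ 324.50 → Q = 324 jugs
T = Q/D × 250 days = 324/11,475 × 250 = 7.059 days

7.1 days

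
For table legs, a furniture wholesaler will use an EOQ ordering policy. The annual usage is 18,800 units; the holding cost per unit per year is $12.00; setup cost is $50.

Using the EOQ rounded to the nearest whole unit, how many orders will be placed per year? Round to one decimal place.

2DS/H = 2·18,800·50/12 = 156,666.67
EOQ = √156,666.67 ≈ 395.81 → Q = 396
Orders per year = D/Q = 18,800 / 396 = 47.475

47.5 orders per year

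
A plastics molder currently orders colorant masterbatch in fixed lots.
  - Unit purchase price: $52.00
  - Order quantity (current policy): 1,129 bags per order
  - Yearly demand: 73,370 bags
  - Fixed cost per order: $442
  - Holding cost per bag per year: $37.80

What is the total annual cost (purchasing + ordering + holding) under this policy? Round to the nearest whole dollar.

Annual ordering cost = (D/Q)·S = (73,370/1,129) × 442 = $28,724.13
Annual holding cost  = (Q/2)·H = (1,129/2) × 37.8 = $21,338.10
Purchase cost = D·C = 73,370 × 52 = $3,815,240.00
Total = $28,724.13 + $21,338.10 + $3,815,240.00 = $3,865,302.23

$3,865,302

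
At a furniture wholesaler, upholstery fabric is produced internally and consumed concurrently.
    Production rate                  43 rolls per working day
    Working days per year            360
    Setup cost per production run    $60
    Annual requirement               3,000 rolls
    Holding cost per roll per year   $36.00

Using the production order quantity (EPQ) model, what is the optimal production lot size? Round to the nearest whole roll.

d = 3,000/360 = 8.3333 rolls/day;  effective holding cost H(1 − d/p) = 36·(1 − 8.3333/43) = 29.02326
Q* = √(2DS / H_eff) = √(2·3,000·60 / 29.02326) ≈ 111.37

111 rolls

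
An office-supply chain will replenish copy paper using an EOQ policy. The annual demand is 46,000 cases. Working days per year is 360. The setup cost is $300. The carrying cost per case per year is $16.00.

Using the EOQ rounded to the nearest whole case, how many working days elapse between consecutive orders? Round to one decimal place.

Q* = √(2·D·S / H) = √(2·46,000·300 / 16) = √1,725,000.0 ≈ 1,313.39 → Q = 1,313 cases
T = Q/D × 360 days = 1,313/46,000 × 360 = 10.276 days

10.3 days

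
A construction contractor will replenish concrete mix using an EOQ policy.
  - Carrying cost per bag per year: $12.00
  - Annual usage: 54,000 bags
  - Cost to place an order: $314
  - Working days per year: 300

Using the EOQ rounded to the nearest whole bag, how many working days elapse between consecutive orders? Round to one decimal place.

Optimal lot size Q* = (2 × 54,000 × $314 / $12)^½ ≈ 1,681.07 → Q = 1,681 bags
Days between orders = 300 / (D/Q) = 300 / 32.124 ≈ 9.339

9.3 days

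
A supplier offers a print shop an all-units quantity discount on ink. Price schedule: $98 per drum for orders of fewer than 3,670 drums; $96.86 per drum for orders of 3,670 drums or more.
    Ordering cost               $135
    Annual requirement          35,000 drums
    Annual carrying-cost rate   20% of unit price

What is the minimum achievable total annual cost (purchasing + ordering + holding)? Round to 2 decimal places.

$3,426,935.09

H₁ = 20%×$98 = $19.6000;  H₂ = 20%×$96.86 = $19.3720
EOQ₁ = √(2×35,000×135/19.6000) = 694.37  (< 3,670, feasible at tier 1)
EOQ₂ = √(2×35,000×135/19.3720) = 698.44  (< 3,670 → use Q = 3,670 at tier-2 price)
TC(tier 1 (EOQ₁), Q≈694.4) = $3,443,609.56
TC(tier 2, Q≈3,670.0) = $3,426,935.09
Minimum at tier 2: $3,426,935.09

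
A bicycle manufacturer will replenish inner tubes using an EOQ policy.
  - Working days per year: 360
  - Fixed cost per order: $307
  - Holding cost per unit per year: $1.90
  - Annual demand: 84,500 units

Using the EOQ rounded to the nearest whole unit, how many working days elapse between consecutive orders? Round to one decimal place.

2DS/H = 2·84,500·307/1.9 = 27,306,842.11
EOQ = √27,306,842.11 ≈ 5,225.59 → Q = 5,226 units
T = Q/D × 360 days = 5,226/84,500 × 360 = 22.265 days

22.3 days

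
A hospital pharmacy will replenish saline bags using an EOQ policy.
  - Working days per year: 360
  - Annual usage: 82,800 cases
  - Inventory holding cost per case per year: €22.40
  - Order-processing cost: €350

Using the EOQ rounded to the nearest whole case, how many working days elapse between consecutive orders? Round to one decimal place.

7.0 days

Optimal lot size Q* = (2 × 82,800 × €350 / €22.4)^½ ≈ 1,608.57 → Q = 1,609 cases
Days between orders = 360 / (D/Q) = 360 / 51.461 ≈ 6.996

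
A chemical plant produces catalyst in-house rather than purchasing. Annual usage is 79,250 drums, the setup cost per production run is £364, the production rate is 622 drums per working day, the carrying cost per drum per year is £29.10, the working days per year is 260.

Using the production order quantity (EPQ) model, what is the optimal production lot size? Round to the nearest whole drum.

1,972 drums

d = 79,250/260 = 304.8077 drums/day;  effective holding cost H(1 − d/p) = 29.1·(1 − 304.8077/622) = 14.83970
Q* = √(2DS / H_eff) = √(2·79,250·364 / 14.83970) ≈ 1,971.75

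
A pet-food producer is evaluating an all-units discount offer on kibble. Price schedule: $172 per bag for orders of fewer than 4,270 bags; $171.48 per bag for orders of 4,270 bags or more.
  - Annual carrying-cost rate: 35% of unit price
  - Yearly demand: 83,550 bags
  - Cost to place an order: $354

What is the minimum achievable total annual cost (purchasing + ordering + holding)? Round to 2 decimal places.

$14,430,274.41

H₁ = 35%×$172 = $60.2000;  H₂ = 35%×$171.48 = $60.0180
EOQ₁ = √(2×83,550×354/60.2000) = 991.27  (< 4,270, feasible at tier 1)
EOQ₂ = √(2×83,550×354/60.0180) = 992.77  (< 4,270 → use Q = 4,270 at tier-2 price)
TC(tier 1 (EOQ₁), Q≈991.3) = $14,430,274.41
TC(tier 2, Q≈4,270.0) = $14,462,219.06
Minimum at tier 1 (EOQ₁): $14,430,274.41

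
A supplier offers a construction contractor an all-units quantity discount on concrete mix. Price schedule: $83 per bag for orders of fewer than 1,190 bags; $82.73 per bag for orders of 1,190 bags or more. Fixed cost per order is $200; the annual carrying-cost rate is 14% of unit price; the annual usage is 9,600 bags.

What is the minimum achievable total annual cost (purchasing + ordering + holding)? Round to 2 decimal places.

$802,712.85

H₁ = 14%×$83 = $11.6200;  H₂ = 14%×$82.73 = $11.5822
EOQ₁ = √(2×9,600×200/11.6200) = 574.86  (< 1,190, feasible at tier 1)
EOQ₂ = √(2×9,600×200/11.5822) = 575.80  (< 1,190 → use Q = 1,190 at tier-2 price)
TC(tier 1 (EOQ₁), Q≈574.9) = $803,479.88
TC(tier 2, Q≈1,190.0) = $802,712.85
Minimum at tier 2: $802,712.85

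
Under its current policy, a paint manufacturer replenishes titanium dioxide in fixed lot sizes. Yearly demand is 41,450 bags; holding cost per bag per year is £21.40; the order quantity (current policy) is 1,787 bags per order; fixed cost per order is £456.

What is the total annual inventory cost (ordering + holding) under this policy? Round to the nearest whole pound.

£29,698

Orders/yr = 41,450/1,787 = 23.195; ordering cost = 23.195 × £456 = £10,577.06
Average inventory = 1,787/2 = 893.5; holding cost = 893.5 × £21.4 = £19,120.90
Total = £10,577.06 + £19,120.90 = £29,697.96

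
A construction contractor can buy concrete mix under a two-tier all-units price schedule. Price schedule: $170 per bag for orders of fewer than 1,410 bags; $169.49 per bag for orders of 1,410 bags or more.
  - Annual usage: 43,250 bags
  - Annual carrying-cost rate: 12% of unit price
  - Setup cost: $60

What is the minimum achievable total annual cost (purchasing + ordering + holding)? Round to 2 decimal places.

H₁ = 12%×$170 = $20.4000;  H₂ = 12%×$169.49 = $20.3388
EOQ₁ = √(2×43,250×60/20.4000) = 504.39  (< 1,410, feasible at tier 1)
EOQ₂ = √(2×43,250×60/20.3388) = 505.15  (< 1,410 → use Q = 1,410 at tier-2 price)
TC(tier 1 (EOQ₁), Q≈504.4) = $7,362,789.61
TC(tier 2, Q≈1,410.0) = $7,346,621.78
Minimum at tier 2: $7,346,621.78

$7,346,621.78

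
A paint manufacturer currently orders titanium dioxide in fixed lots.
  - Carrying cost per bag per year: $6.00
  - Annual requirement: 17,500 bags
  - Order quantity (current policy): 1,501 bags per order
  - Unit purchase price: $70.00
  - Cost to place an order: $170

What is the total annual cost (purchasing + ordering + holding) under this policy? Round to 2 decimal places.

Orders/yr = 17,500/1,501 = 11.659; ordering cost = 11.659 × $170 = $1,982.01
Average inventory = 1,501/2 = 750.5; holding cost = 750.5 × $6 = $4,503.00
Purchase cost = D·C = 17,500 × 70 = $1,225,000.00
Total = $1,982.01 + $4,503.00 + $1,225,000.00 = $1,231,485.01

$1,231,485.01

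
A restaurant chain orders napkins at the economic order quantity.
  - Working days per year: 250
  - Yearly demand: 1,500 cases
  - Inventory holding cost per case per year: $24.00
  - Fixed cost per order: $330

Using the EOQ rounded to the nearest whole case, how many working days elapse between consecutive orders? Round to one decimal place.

EOQ = √(2DS/H) = √(2 × 1,500 × 330 / 24)
    = √(41,250.00) ≈ 203.10 → Q = 203 cases
Cycle time = (working days × Q)/D = (250 × 203) / 1,500 = 33.833 days

33.8 days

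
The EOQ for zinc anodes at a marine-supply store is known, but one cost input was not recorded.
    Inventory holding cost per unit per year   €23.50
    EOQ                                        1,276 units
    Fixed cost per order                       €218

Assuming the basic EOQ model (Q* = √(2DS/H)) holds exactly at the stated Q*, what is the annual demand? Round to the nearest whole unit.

87,757 units per year

Since Q* = (2DS/H)^½, squaring gives Q*²·H = 2DS.
D = Q²H / (2S) = 1,276² × 23.5 / (2 × 218) = 87,757.19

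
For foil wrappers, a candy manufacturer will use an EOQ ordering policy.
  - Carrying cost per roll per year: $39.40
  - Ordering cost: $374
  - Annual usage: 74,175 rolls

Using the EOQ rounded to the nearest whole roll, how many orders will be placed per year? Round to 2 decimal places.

EOQ = √(2DS/H) = √(2 × 74,175 × 374 / 39.4)
    = √(1,408,195.43) ≈ 1,186.67 → Q = 1,187
Orders per year = D/Q = 74,175 / 1,187 = 62.489

62.49 orders per year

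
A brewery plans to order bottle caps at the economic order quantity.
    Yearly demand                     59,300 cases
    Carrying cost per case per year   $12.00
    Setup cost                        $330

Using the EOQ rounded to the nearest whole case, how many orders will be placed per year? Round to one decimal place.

Optimal lot size Q* = (2 × 59,300 × $330 / $12)^½ ≈ 1,805.96 → Q = 1,806
Orders per year = D/Q = 59,300 / 1,806 = 32.835

32.8 orders per year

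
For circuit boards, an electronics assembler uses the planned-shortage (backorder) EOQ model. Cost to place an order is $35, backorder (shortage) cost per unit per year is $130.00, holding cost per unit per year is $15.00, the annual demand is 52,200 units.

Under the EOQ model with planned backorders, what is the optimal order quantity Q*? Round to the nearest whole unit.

Basic EOQ = √(2·52,200·35/15) = 493.559
Backorder adjustment √((H+b)/b) = √((15+130)/130) = 1.0561
Q* = 493.559 × 1.0561 ≈ 521.26

521 units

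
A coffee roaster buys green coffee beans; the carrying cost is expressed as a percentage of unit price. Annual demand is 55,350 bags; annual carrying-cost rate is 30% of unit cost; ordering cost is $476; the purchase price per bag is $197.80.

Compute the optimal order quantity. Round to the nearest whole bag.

Holding cost per bag per year: H = 30% × $197.8 = $59.3400
Optimal lot size Q* = (2 × 55,350 × $476 / $59.34)^½ ≈ 942.33

942 bags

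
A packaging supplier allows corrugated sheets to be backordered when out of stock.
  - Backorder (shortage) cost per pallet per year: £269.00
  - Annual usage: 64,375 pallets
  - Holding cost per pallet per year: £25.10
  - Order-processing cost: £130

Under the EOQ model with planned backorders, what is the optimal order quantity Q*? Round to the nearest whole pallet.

854 pallets

Basic EOQ = √(2·64,375·130/25.1) = 816.598
Backorder adjustment √((H+b)/b) = √((25.1+269)/269) = 1.0456
Q* = 816.598 × 1.0456 ≈ 853.85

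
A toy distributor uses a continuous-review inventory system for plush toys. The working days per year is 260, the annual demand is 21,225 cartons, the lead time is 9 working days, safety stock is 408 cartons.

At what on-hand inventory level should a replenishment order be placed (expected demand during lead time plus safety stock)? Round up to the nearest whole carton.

Daily demand d = 21,225 / 260 = 81.635 cartons/day
Demand during lead time = 81.635 × 9 = 734.71
Reorder point = 734.71 + 408 = 1,142.71 → round up

1,143 cartons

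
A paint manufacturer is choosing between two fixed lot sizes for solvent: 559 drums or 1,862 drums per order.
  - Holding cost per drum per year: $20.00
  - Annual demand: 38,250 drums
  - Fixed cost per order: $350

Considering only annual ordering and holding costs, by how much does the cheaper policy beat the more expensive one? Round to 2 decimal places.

Annual cost at Q: ordering D·S/Q plus holding Q·H/2.
TC(559) = (38,250/559)×350 + (559/2)×20 = $29,539.02
TC(1,862) = (38,250/1,862)×350 + (1,862/2)×20 = $25,809.85
|ΔTC| = |$29,539.02 − $25,809.85| = $3,729.17

$3,729.17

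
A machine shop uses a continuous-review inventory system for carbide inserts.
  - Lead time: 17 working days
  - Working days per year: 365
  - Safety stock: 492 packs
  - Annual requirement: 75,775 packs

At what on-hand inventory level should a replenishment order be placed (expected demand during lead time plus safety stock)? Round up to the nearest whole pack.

Daily demand d = 75,775 / 365 = 207.603 packs/day
Demand during lead time = 207.603 × 17 = 3,529.25
Reorder point = 3,529.25 + 492 = 4,021.25 → round up

4,022 packs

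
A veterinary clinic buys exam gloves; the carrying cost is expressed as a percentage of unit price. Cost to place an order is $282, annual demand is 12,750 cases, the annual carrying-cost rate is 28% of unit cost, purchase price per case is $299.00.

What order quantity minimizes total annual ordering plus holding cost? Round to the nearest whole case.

H = i·C = 0.28 × $299 = $83.7200 per case-year
Optimal lot size Q* = (2 × 12,750 × $282 / $83.72)^½ ≈ 293.08

293 cases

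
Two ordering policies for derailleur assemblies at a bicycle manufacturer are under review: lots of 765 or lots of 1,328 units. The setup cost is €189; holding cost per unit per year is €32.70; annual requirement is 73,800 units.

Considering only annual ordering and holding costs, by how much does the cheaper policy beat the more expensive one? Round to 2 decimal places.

Annual cost at Q: ordering D·S/Q plus holding Q·H/2.
TC(765) = (73,800/765)×189 + (765/2)×32.7 = €30,740.69
TC(1,328) = (73,800/1,328)×189 + (1,328/2)×32.7 = €32,215.96
Lots of 765 are cheaper by €1,475.27.

€1,475.27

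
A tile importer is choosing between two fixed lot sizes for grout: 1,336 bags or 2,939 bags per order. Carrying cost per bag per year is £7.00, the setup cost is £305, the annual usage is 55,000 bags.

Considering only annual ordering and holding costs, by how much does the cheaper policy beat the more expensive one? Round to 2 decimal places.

Annual cost at Q: ordering D·S/Q plus holding Q·H/2.
TC(1,336) = (55,000/1,336)×305 + (1,336/2)×7 = £17,232.14
TC(2,939) = (55,000/2,939)×305 + (2,939/2)×7 = £15,994.22
Lots of 2,939 are cheaper by £1,237.91.

£1,237.91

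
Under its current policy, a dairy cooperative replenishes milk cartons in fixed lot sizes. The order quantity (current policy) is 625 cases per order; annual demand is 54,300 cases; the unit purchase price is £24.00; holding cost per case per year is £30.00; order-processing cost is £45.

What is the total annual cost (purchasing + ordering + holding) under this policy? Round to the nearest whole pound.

£1,316,485

Orders/yr = 54,300/625 = 86.880; ordering cost = 86.880 × £45 = £3,909.60
Average inventory = 625/2 = 312.5; holding cost = 312.5 × £30 = £9,375.00
Purchase cost = D·C = 54,300 × 24 = £1,303,200.00
Total = £3,909.60 + £9,375.00 + £1,303,200.00 = £1,316,484.60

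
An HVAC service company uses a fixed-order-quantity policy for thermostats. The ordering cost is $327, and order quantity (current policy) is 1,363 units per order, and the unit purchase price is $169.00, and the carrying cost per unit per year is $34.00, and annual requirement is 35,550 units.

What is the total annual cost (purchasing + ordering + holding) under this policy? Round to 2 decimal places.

$6,039,649.87

Annual ordering cost = (D/Q)·S = (35,550/1,363) × 327 = $8,528.87
Annual holding cost  = (Q/2)·H = (1,363/2) × 34 = $23,171.00
Purchase cost = D·C = 35,550 × 169 = $6,007,950.00
Total = $8,528.87 + $23,171.00 + $6,007,950.00 = $6,039,649.87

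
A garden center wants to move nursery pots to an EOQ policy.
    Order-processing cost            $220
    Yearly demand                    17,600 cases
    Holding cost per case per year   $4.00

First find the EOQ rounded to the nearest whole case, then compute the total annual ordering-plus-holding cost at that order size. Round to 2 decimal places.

$5,565.61

EOQ = √(2DS/H) = √(2 × 17,600 × 220 / 4)
    = √(1,936,000.00) ≈ 1,391.40 → Q = 1,391 cases
Annual ordering cost = (D/Q)·S = (17,600/1,391) × 220 = $2,783.61
Annual holding cost  = (Q/2)·H = (1,391/2) × 4 = $2,782.00
Total = $2,783.61 + $2,782.00 = $5,565.61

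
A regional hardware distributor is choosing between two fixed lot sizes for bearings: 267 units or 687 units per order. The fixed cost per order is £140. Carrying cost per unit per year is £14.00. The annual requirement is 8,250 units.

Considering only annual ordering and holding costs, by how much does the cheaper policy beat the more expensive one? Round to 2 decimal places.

£295.38

Annual cost at Q: ordering D·S/Q plus holding Q·H/2.
TC(267) = (8,250/267)×140 + (267/2)×14 = £6,194.84
TC(687) = (8,250/687)×140 + (687/2)×14 = £6,490.22
|ΔTC| = |£6,194.84 − £6,490.22| = £295.38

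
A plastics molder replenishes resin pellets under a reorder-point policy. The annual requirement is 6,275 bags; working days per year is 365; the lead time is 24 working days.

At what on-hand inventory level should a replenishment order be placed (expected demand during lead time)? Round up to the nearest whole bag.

413 bags

Daily demand d = 6,275 / 365 = 17.192 bags/day
Demand during lead time = 17.192 × 24 = 412.60
Reorder point = 412.60 → round up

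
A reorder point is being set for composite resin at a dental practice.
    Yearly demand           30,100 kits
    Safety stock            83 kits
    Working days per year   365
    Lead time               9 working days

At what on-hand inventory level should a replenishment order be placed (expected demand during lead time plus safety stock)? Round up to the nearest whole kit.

826 kits

Daily demand d = 30,100 / 365 = 82.466 kits/day
Demand during lead time = 82.466 × 9 = 742.19
Reorder point = 742.19 + 83 = 825.19 → round up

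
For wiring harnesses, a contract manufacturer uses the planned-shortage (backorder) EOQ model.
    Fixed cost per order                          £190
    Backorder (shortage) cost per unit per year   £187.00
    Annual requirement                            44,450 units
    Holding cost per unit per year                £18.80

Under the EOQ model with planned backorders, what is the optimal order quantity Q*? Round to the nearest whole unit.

994 units

Q* = √(2DS/H) · √((H + b)/b)
   = √(2 × 44,450 × 190 / 18.8) · √((18.8 + 187) / 187)
   = 947.870 × 1.0491 ≈ 994.38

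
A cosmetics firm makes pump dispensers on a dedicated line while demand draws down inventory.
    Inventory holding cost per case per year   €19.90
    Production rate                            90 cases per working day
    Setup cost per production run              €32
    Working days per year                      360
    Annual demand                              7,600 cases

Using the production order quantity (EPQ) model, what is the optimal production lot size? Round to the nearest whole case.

d = 7,600/360 = 21.1111 cases/day;  effective holding cost H(1 − d/p) = 19.9·(1 − 21.1111/90) = 15.23210
Q* = √(2DS / H_eff) = √(2·7,600·32 / 15.23210) ≈ 178.70

179 cases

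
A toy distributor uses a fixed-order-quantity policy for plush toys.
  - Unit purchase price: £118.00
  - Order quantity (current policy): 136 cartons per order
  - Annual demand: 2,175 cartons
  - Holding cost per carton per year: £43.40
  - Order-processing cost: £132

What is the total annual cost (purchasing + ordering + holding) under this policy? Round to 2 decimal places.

£261,712.23

Orders/yr = 2,175/136 = 15.993; ordering cost = 15.993 × £132 = £2,111.03
Average inventory = 136/2 = 68; holding cost = 68 × £43.4 = £2,951.20
Purchase cost = D·C = 2,175 × 118 = £256,650.00
Total = £2,111.03 + £2,951.20 + £256,650.00 = £261,712.23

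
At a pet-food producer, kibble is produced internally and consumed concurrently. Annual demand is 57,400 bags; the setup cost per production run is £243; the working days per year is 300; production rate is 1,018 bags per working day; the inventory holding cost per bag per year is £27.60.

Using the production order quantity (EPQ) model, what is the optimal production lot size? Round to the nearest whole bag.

1,116 bags

Daily demand d = 57,400/300 = 191.333; p = 1018; 1 − d/p = 0.81205
EPQ = √(2DS / (H(1 − d/p)))
    = √(2 × 57,400 × 243 / (27.6 × 0.81205)) ≈ 1,115.65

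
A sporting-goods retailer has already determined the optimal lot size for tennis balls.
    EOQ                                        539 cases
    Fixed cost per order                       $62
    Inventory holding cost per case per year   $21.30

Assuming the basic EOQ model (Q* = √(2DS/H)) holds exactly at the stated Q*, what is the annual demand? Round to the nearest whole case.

49,904 cases per year

From Q* = √(2DS/H) ⇒ Q*² = 2DS/H.
D = Q²H / (2S) = 539² × 21.3 / (2 × 62) = 49,904.01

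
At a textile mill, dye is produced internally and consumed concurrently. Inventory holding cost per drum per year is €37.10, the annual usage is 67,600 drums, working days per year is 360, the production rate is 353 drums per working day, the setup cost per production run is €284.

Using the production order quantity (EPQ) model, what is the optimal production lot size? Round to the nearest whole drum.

1,487 drums

Daily demand d = 67,600/360 = 187.778; p = 353; 1 − d/p = 0.46805
EPQ = √(2DS / (H(1 − d/p)))
    = √(2 × 67,600 × 284 / (37.1 × 0.46805)) ≈ 1,487.01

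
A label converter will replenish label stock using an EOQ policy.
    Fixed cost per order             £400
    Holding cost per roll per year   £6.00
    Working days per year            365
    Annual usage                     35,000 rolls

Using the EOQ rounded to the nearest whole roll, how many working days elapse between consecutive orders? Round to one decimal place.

EOQ = √(2DS/H) = √(2 × 35,000 × 400 / 6)
    = √(4,666,666.67) ≈ 2,160.25 → Q = 2,160 rolls
Days between orders = 365 / (D/Q) = 365 / 16.204 ≈ 22.526

22.5 days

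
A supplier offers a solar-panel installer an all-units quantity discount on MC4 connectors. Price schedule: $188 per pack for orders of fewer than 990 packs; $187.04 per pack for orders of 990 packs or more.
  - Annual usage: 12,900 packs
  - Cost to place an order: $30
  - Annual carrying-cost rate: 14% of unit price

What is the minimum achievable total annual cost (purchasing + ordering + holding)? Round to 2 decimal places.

$2,426,168.78

H₁ = 14%×$188 = $26.3200;  H₂ = 14%×$187.04 = $26.1856
EOQ₁ = √(2×12,900×30/26.3200) = 171.49  (< 990, feasible at tier 1)
EOQ₂ = √(2×12,900×30/26.1856) = 171.93  (< 990 → use Q = 990 at tier-2 price)
TC(tier 1 (EOQ₁), Q≈171.5) = $2,429,713.50
TC(tier 2, Q≈990.0) = $2,426,168.78
Minimum at tier 2: $2,426,168.78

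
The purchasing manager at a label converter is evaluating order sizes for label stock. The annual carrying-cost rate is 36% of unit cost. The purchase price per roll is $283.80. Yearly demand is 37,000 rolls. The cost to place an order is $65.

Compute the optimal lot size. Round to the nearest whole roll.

217 rolls

Carrying cost H = $283.8 × 36% = $102.1680/roll/yr
EOQ = √(2DS/H) = √(2 × 37,000 × 65 / 102.168)
    = √(47,079.32) ≈ 216.98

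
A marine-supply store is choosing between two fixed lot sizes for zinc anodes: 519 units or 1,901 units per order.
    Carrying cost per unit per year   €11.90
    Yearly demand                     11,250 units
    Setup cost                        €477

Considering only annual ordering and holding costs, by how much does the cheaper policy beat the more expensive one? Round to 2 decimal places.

TC(Q) = (D/Q)S + (Q/2)H
TC(519) = (11,250/519)×477 + (519/2)×11.9 = €13,427.65
TC(1,901) = (11,250/1,901)×477 + (1,901/2)×11.9 = €14,133.81
Cheaper: Q = 519.  Difference = €706.16

€706.16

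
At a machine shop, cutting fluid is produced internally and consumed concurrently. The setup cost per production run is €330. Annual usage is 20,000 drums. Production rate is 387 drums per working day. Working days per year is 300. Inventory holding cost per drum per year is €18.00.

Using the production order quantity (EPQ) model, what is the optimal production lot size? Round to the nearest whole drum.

d = 20,000/300 = 66.6667 drums/day;  effective holding cost H(1 − d/p) = 18·(1 − 66.6667/387) = 14.89922
Q* = √(2DS / H_eff) = √(2·20,000·330 / 14.89922) ≈ 941.25

941 drums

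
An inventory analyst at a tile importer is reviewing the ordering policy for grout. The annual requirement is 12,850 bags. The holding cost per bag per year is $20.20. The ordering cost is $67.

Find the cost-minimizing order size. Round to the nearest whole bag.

292 bags

Optimal lot size Q* = (2 × 12,850 × $67 / $20.2)^½ ≈ 291.96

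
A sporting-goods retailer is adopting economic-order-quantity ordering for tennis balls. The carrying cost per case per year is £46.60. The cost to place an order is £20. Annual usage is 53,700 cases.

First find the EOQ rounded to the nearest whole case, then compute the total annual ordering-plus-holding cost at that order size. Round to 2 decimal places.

EOQ = √(2DS/H) = √(2 × 53,700 × 20 / 46.6)
    = √(46,094.42) ≈ 214.70 → Q = 215 cases
Ordering: D/Q × S = 53,700/215 × £20 = £4,995.35
Holding:  Q/2 × H = 215/2 × £46.6 = £5,009.50
Total = £4,995.35 + £5,009.50 = £10,004.85

£10,004.85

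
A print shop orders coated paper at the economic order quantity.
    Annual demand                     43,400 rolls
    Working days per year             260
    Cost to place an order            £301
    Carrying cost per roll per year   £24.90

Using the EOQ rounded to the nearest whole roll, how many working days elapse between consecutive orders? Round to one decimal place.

6.1 days

2DS/H = 2·43,400·301/24.9 = 1,049,269.08
EOQ = √1,049,269.08 ≈ 1,024.34 → Q = 1,024 rolls
Cycle time = (working days × Q)/D = (260 × 1,024) / 43,400 = 6.135 days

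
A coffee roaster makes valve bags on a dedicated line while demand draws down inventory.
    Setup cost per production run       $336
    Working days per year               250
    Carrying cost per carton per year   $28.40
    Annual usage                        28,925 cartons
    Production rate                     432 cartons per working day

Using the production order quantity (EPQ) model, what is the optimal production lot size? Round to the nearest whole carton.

967 cartons

Daily demand d = 28,925/250 = 115.700; p = 432; 1 − d/p = 0.73218
EPQ = √(2DS / (H(1 − d/p)))
    = √(2 × 28,925 × 336 / (28.4 × 0.73218)) ≈ 966.84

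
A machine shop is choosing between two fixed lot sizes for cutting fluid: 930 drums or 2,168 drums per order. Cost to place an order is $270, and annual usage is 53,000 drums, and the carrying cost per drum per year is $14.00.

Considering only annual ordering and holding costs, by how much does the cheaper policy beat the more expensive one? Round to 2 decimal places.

For each Q, cost = (D/Q)·S + (Q/2)·H.
TC(930) = (53,000/930)×270 + (930/2)×14 = $21,897.10
TC(2,168) = (53,000/2,168)×270 + (2,168/2)×14 = $21,776.55
Cheaper: Q = 2,168.  Difference = $120.54

$120.54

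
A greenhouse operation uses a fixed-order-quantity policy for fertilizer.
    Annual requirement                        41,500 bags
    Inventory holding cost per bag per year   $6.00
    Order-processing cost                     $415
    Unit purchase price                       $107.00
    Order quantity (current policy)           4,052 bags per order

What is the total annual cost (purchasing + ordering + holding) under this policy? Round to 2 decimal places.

Orders/yr = 41,500/4,052 = 10.242; ordering cost = 10.242 × $415 = $4,250.37
Average inventory = 4,052/2 = 2026; holding cost = 2026 × $6 = $12,156.00
Purchase cost = D·C = 41,500 × 107 = $4,440,500.00
Total = $4,250.37 + $12,156.00 + $4,440,500.00 = $4,456,906.37

$4,456,906.37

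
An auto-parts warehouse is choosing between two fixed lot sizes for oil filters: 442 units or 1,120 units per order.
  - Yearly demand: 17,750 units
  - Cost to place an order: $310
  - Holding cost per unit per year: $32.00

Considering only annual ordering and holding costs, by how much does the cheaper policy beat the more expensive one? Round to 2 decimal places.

TC(Q) = (D/Q)S + (Q/2)H
TC(442) = (17,750/442)×310 + (442/2)×32 = $19,521.10
TC(1,120) = (17,750/1,120)×310 + (1,120/2)×32 = $22,832.95
Lots of 442 are cheaper by $3,311.85.

$3,311.85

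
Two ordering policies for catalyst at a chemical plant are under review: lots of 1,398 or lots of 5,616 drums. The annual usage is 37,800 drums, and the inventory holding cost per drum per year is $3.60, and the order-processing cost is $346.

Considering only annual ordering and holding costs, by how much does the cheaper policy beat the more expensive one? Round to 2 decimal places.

For each Q, cost = (D/Q)·S + (Q/2)·H.
TC(1,398) = (37,800/1,398)×346 + (1,398/2)×3.6 = $11,871.76
TC(5,616) = (37,800/5,616)×346 + (5,616/2)×3.6 = $12,437.65
Lots of 1,398 are cheaper by $565.88.

$565.88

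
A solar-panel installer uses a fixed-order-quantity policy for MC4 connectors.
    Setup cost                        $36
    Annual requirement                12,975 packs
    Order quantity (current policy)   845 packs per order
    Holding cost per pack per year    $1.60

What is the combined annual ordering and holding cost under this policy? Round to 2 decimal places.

$1,228.78

Ordering: D/Q × S = 12,975/845 × $36 = $552.78
Holding:  Q/2 × H = 845/2 × $1.6 = $676.00
Total = $552.78 + $676.00 = $1,228.78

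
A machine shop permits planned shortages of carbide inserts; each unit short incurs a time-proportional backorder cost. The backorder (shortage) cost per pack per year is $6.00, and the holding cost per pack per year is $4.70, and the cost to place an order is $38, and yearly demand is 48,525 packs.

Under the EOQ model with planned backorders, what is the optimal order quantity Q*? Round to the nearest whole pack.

1,183 packs

Q* = √(2DS/H) · √((H + b)/b)
   = √(2 × 48,525 × 38 / 4.7) · √((4.7 + 6) / 6)
   = 885.810 × 1.3354 ≈ 1,182.92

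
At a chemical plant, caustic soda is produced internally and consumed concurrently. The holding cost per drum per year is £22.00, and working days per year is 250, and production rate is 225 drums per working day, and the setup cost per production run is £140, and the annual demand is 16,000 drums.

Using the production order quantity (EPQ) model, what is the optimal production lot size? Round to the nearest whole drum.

Daily demand d = 16,000/250 = 64.000; p = 225; 1 − d/p = 0.71556
EPQ = √(2DS / (H(1 − d/p)))
    = √(2 × 16,000 × 140 / (22 × 0.71556)) ≈ 533.47

533 drums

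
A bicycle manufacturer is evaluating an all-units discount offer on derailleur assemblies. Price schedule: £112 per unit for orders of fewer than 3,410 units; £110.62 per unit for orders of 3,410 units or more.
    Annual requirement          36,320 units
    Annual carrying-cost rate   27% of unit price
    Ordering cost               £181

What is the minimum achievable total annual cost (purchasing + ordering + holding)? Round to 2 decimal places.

H₁ = 27%×£112 = £30.2400;  H₂ = 27%×£110.62 = £29.8674
EOQ₁ = √(2×36,320×181/30.2400) = 659.38  (< 3,410, feasible at tier 1)
EOQ₂ = √(2×36,320×181/29.8674) = 663.48  (< 3,410 → use Q = 3,410 at tier-2 price)
TC(tier 1 (EOQ₁), Q≈659.4) = £4,087,779.68
TC(tier 2, Q≈3,410.0) = £4,070,570.15
Minimum at tier 2: £4,070,570.15

£4,070,570.15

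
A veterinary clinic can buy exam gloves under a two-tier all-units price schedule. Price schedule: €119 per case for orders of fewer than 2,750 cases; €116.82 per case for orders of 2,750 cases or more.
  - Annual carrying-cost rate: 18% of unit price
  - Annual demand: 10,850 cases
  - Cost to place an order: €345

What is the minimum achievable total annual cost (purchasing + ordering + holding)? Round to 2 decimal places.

€1,297,771.13

H₁ = 18%×€119 = €21.4200;  H₂ = 18%×€116.82 = €21.0276
EOQ₁ = √(2×10,850×345/21.4200) = 591.19  (< 2,750, feasible at tier 1)
EOQ₂ = √(2×10,850×345/21.0276) = 596.68  (< 2,750 → use Q = 2,750 at tier-2 price)
TC(tier 1 (EOQ₁), Q≈591.2) = €1,303,813.37
TC(tier 2, Q≈2,750.0) = €1,297,771.13
Minimum at tier 2: €1,297,771.13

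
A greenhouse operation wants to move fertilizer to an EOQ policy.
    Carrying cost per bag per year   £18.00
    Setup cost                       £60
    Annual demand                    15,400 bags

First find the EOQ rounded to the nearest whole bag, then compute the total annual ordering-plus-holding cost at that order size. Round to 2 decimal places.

Optimal lot size Q* = (2 × 15,400 × £60 / £18)^½ ≈ 320.42 → Q = 320 bags
Orders/yr = 15,400/320 = 48.125; ordering cost = 48.125 × £60 = £2,887.50
Average inventory = 320/2 = 160; holding cost = 160 × £18 = £2,880.00
Total = £2,887.50 + £2,880.00 = £5,767.50

£5,767.50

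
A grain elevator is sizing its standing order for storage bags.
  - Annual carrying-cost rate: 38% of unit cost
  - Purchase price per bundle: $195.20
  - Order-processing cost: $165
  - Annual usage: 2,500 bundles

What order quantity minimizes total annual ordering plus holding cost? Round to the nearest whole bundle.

Carrying cost H = $195.2 × 38% = $74.1760/bundle/yr
EOQ = √(2DS/H) = √(2 × 2,500 × 165 / 74.176)
    = √(11,122.20) ≈ 105.46

105 bundles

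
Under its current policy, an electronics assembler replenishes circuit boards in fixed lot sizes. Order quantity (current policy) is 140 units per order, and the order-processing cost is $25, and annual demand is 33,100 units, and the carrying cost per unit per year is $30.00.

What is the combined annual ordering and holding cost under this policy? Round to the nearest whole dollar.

Annual ordering cost = (D/Q)·S = (33,100/140) × 25 = $5,910.71
Annual holding cost  = (Q/2)·H = (140/2) × 30 = $2,100.00
Total = $5,910.71 + $2,100.00 = $8,010.71

$8,011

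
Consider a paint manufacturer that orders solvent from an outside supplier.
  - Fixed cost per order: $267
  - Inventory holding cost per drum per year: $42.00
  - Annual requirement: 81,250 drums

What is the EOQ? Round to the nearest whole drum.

1,016 drums

EOQ = √(2DS/H) = √(2 × 81,250 × 267 / 42)
    = √(1,033,035.71) ≈ 1,016.38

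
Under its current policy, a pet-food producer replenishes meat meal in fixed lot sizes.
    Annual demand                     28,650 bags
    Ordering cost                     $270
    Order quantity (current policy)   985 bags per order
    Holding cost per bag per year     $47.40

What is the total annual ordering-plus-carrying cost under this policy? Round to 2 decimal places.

Orders/yr = 28,650/985 = 29.086; ordering cost = 29.086 × $270 = $7,853.30
Average inventory = 985/2 = 492.5; holding cost = 492.5 × $47.4 = $23,344.50
Total = $7,853.30 + $23,344.50 = $31,197.80

$31,197.80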